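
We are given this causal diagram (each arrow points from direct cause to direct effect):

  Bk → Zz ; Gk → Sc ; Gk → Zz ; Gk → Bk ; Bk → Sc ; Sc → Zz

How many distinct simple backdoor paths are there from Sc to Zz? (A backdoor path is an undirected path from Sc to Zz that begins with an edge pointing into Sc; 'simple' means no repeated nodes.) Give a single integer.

A backdoor path from Sc to Zz is any simple undirected path whose first edge points into Sc (i.e. leaves Sc via a parent).
Parents of Sc: {Bk, Gk}.
Enumerating:
  P1: Sc <- Gk -> Bk -> Zz
  P2: Sc <- Gk -> Zz
  P3: Sc <- Bk <- Gk -> Zz
  P4: Sc <- Bk -> Zz
That exhausts the simple backdoor paths. Count: 4.

4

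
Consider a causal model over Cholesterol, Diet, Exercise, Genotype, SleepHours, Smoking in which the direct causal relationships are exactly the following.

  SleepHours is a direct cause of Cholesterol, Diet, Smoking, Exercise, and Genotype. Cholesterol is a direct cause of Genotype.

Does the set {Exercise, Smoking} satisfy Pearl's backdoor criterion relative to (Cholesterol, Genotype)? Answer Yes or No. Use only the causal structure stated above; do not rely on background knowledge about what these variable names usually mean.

Backdoor paths from Cholesterol to Genotype (paths whose first edge points into Cholesterol):
  P1: Cholesterol <- SleepHours -> Genotype
Condition 1 (no descendant of Cholesterol in the set): holds — descendants of Cholesterol are {Genotype}; none are in {Exercise, Smoking}.
Condition 2 (every backdoor path blocked by {Exercise, Smoking}):
  P1: open — no interior node is in the conditioning set.
{Exercise, Smoking} does not satisfy the backdoor criterion.

No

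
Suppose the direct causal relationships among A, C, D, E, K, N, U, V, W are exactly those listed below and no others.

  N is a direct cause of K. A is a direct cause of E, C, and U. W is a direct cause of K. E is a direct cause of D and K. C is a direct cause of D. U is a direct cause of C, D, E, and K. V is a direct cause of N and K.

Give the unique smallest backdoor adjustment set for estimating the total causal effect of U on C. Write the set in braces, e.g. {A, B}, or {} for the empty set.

Variables eligible for adjustment (non-descendants of U, excluding U and C): {A, N, V, W}.
Backdoor paths from U to C:
  P1: U <- A -> C
  P2: U <- A -> E -> D <- C
The empty set is not sufficient: P1 (U <- A -> C) has no collider blocking it and no conditioned non-collider, so it is open.
Try {A}:
  P1: blocked at fork node A ∈ conditioning set.
  P2: blocked at fork node A ∈ conditioning set.
{A} contains no descendant of U and blocks every backdoor path.
No other singleton works — e.g. {V} leaves P1 open — so {A} is the unique smallest valid adjustment set.

{A}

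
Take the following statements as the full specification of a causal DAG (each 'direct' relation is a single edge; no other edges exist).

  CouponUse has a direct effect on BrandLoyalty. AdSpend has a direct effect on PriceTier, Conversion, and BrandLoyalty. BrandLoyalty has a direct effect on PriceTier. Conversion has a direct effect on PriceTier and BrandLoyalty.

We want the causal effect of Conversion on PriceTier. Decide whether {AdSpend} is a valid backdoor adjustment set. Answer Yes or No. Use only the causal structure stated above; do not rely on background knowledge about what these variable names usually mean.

Yes

Backdoor paths from Conversion to PriceTier (paths whose first edge points into Conversion):
  P1: Conversion <- AdSpend -> BrandLoyalty -> PriceTier
  P2: Conversion <- AdSpend -> PriceTier
Condition 1 (no descendant of Conversion in the set): holds — descendants of Conversion are {BrandLoyalty, PriceTier}; none are in {AdSpend}.
Condition 2 (every backdoor path blocked by {AdSpend}):
  P1: blocked at fork node AdSpend ∈ conditioning set.
  P2: blocked at fork node AdSpend ∈ conditioning set.
{AdSpend} satisfies the backdoor criterion.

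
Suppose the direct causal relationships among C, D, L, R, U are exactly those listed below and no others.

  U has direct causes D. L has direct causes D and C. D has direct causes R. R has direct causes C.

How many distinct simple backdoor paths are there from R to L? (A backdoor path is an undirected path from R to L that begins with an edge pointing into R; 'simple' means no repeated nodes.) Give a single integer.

A backdoor path from R to L is any simple undirected path whose first edge points into R (i.e. leaves R via a parent).
Parents of R: {C}.
Enumerating:
  P1: R <- C -> L
That exhausts the simple backdoor paths. Count: 1.

1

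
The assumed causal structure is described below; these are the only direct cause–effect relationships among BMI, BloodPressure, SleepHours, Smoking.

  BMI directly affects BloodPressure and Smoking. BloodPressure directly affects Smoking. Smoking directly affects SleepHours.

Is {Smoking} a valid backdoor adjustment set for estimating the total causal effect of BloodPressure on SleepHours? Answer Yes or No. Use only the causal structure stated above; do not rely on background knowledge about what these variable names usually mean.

Backdoor paths from BloodPressure to SleepHours (paths whose first edge points into BloodPressure):
  P1: BloodPressure <- BMI -> Smoking -> SleepHours
Condition 1 (no descendant of BloodPressure in the set): FAILS — Smoking is a descendant of BloodPressure.
Condition 2 (every backdoor path blocked by {Smoking}):
  P1: blocked at chain node Smoking ∈ conditioning set.
{Smoking} does not satisfy the backdoor criterion.

No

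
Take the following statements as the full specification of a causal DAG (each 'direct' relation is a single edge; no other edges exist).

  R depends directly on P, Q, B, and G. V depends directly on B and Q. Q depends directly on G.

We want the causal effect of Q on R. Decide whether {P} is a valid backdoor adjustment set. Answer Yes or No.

No

Backdoor paths from Q to R (paths whose first edge points into Q):
  P1: Q <- G -> R
Condition 1 (no descendant of Q in the set): holds — descendants of Q are {R, V}; none are in {P}.
Condition 2 (every backdoor path blocked by {P}):
  P1: open — no interior node is in the conditioning set.
{P} does not satisfy the backdoor criterion.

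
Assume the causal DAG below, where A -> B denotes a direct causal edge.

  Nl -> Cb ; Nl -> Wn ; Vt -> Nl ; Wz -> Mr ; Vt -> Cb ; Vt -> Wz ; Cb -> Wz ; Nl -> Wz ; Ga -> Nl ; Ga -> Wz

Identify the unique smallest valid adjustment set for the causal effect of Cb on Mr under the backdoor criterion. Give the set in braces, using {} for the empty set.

Variables eligible for adjustment (non-descendants of Cb, excluding Cb and Mr): {Ga, Nl, Vt, Wn}.
Backdoor paths from Cb to Mr:
  P1: Cb <- Vt -> Nl <- Ga -> Wz -> Mr
  P2: Cb <- Vt -> Nl -> Wz -> Mr
  P3: Cb <- Vt -> Wz -> Mr
  P4: Cb <- Nl <- Vt -> Wz -> Mr
  P5: Cb <- Nl <- Ga -> Wz -> Mr
  P6: Cb <- Nl -> Wz -> Mr
The empty set is not sufficient: P2 (Cb <- Vt -> Nl -> Wz -> Mr) has no collider blocking it and no conditioned non-collider, so it is open.
Try {Nl, Vt}:
  P1: blocked at fork node Vt ∈ conditioning set.
  P2: blocked at fork node Vt ∈ conditioning set.
  P3: blocked at fork node Vt ∈ conditioning set.
  P4: blocked at chain node Nl ∈ conditioning set.
  P5: blocked at chain node Nl ∈ conditioning set.
  P6: blocked at fork node Nl ∈ conditioning set.
{Nl, Vt} contains no descendant of Cb and blocks every backdoor path.
Every element of {Nl, Vt} is needed (dropping Nl leaves P5 open; dropping Vt leaves P1 open), so no proper subset is valid.
Among all size-2 subsets of the eligible variables, only {Nl, Vt} blocks every backdoor path, so it is the unique smallest valid adjustment set.

{Nl, Vt}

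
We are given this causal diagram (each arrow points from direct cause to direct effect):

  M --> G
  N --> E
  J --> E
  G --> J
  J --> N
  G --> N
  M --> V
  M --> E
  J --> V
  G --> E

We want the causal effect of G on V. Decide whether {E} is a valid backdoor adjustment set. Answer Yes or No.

No

Backdoor paths from G to V (paths whose first edge points into G):
  P1: G <- M -> V
  P2: G <- M -> E <- J -> V
  P3: G <- M -> E <- N <- J -> V
Condition 1 (no descendant of G in the set): FAILS — E is a descendant of G.
Condition 2 (every backdoor path blocked by {E}):
  P1: open — no interior node is in the conditioning set.
  P2: open — collider(s) E are conditioned on (or have a conditioned descendant) and no non-collider on the path is in the set.
  P3: open — collider(s) E are conditioned on (or have a conditioned descendant) and no non-collider on the path is in the set.
{E} does not satisfy the backdoor criterion.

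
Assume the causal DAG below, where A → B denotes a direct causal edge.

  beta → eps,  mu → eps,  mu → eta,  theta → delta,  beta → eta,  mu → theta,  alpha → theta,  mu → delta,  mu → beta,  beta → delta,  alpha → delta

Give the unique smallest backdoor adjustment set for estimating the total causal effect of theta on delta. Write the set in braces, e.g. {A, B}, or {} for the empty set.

{alpha, mu}

Variables eligible for adjustment (non-descendants of theta, excluding theta and delta): {alpha, beta, eps, eta, mu}.
Backdoor paths from theta to delta:
  P1: theta <- mu -> beta -> delta
  P2: theta <- mu -> eta <- beta -> delta
  P3: theta <- mu -> delta
  P4: theta <- mu -> eps <- beta -> delta
  P5: theta <- alpha -> delta
The empty set is not sufficient: P1 (theta <- mu -> beta -> delta) has no collider blocking it and no conditioned non-collider, so it is open.
Try {alpha, mu}:
  P1: blocked at fork node mu ∈ conditioning set.
  P2: blocked at fork node mu ∈ conditioning set.
  P3: blocked at fork node mu ∈ conditioning set.
  P4: blocked at fork node mu ∈ conditioning set.
  P5: blocked at fork node alpha ∈ conditioning set.
{alpha, mu} contains no descendant of theta and blocks every backdoor path.
Every element of {alpha, mu} is needed (dropping alpha leaves P5 open; dropping mu leaves P1 open), so no proper subset is valid.
Among all size-2 subsets of the eligible variables, only {alpha, mu} blocks every backdoor path, so it is the unique smallest valid adjustment set.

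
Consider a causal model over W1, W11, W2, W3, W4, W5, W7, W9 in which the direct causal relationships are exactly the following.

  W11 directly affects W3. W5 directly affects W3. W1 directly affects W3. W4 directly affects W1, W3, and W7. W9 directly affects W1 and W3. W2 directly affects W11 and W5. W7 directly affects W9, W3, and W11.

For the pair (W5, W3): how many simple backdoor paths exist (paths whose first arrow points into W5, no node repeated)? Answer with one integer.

8

A backdoor path from W5 to W3 is any simple undirected path whose first edge points into W5 (i.e. leaves W5 via a parent).
Parents of W5: {W2}.
Enumerating:
  P1: W5 <- W2 -> W11 <- W7 <- W4 -> W1 <- W9 -> W3
  P2: W5 <- W2 -> W11 <- W7 <- W4 -> W1 -> W3
  P3: W5 <- W2 -> W11 <- W7 <- W4 -> W3
  P4: W5 <- W2 -> W11 <- W7 -> W9 -> W1 <- W4 -> W3
  P5: W5 <- W2 -> W11 <- W7 -> W9 -> W1 -> W3
  P6: W5 <- W2 -> W11 <- W7 -> W9 -> W3
  P7: W5 <- W2 -> W11 <- W7 -> W3
  P8: W5 <- W2 -> W11 -> W3
That exhausts the simple backdoor paths. Count: 8.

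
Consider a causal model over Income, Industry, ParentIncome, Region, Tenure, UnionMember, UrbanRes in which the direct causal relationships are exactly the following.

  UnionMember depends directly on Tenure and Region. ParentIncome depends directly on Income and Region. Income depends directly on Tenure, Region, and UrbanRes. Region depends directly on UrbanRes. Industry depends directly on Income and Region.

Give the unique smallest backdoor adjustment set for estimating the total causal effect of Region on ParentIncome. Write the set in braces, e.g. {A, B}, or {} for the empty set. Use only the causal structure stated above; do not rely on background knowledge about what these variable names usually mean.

{UrbanRes}

Variables eligible for adjustment (non-descendants of Region, excluding Region and ParentIncome): {Tenure, UrbanRes}.
Backdoor paths from Region to ParentIncome:
  P1: Region <- UrbanRes -> Income -> ParentIncome
The empty set is not sufficient: P1 (Region <- UrbanRes -> Income -> ParentIncome) has no collider blocking it and no conditioned non-collider, so it is open.
Try {UrbanRes}:
  P1: blocked at fork node UrbanRes ∈ conditioning set.
{UrbanRes} contains no descendant of Region and blocks every backdoor path.
No other singleton works — e.g. {Tenure} leaves P1 open — so {UrbanRes} is the unique smallest valid adjustment set.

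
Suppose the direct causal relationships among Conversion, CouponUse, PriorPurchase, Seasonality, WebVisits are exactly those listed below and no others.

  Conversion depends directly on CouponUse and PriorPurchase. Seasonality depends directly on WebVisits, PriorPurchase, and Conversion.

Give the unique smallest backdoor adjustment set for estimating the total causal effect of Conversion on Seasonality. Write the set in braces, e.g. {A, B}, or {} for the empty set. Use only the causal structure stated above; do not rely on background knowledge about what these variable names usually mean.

{PriorPurchase}

Variables eligible for adjustment (non-descendants of Conversion, excluding Conversion and Seasonality): {CouponUse, PriorPurchase, WebVisits}.
Backdoor paths from Conversion to Seasonality:
  P1: Conversion <- PriorPurchase -> Seasonality
The empty set is not sufficient: P1 (Conversion <- PriorPurchase -> Seasonality) has no collider blocking it and no conditioned non-collider, so it is open.
Try {PriorPurchase}:
  P1: blocked at fork node PriorPurchase ∈ conditioning set.
{PriorPurchase} contains no descendant of Conversion and blocks every backdoor path.
No other singleton works — e.g. {CouponUse} leaves P1 open — so {PriorPurchase} is the unique smallest valid adjustment set.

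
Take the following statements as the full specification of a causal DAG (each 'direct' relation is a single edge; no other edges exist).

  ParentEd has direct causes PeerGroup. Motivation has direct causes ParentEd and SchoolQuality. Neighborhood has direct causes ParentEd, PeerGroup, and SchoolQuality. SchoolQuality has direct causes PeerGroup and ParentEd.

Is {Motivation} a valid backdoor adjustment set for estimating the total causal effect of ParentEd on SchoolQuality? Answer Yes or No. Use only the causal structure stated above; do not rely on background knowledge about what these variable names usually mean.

Backdoor paths from ParentEd to SchoolQuality (paths whose first edge points into ParentEd):
  P1: ParentEd <- PeerGroup -> SchoolQuality
  P2: ParentEd <- PeerGroup -> Neighborhood <- SchoolQuality
Condition 1 (no descendant of ParentEd in the set): FAILS — Motivation is a descendant of ParentEd.
Condition 2 (every backdoor path blocked by {Motivation}):
  P1: open — no interior node is in the conditioning set.
  P2: blocked at collider Neighborhood (neither it nor any descendant is in the conditioning set).
{Motivation} does not satisfy the backdoor criterion.

No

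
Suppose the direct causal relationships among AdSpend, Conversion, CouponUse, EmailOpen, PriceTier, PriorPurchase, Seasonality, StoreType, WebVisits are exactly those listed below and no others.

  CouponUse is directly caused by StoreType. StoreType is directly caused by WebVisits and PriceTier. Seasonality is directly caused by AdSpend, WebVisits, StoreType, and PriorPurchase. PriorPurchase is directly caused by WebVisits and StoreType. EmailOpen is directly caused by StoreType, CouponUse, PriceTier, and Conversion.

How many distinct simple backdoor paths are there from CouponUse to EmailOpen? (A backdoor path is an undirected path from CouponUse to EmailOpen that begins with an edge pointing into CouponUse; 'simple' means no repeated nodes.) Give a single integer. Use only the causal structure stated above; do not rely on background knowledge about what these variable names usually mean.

2

A backdoor path from CouponUse to EmailOpen is any simple undirected path whose first edge points into CouponUse (i.e. leaves CouponUse via a parent).
Parents of CouponUse: {StoreType}.
Enumerating:
  P1: CouponUse <- StoreType <- PriceTier -> EmailOpen
  P2: CouponUse <- StoreType -> EmailOpen
That exhausts the simple backdoor paths. Count: 2.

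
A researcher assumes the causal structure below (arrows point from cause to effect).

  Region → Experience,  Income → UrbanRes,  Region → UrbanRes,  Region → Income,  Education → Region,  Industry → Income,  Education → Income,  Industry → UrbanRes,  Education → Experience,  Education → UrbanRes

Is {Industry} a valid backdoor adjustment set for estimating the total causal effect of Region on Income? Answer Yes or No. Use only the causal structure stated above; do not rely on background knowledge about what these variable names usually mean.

Backdoor paths from Region to Income (paths whose first edge points into Region):
  P1: Region <- Education -> Income
  P2: Region <- Education -> UrbanRes <- Industry -> Income
  P3: Region <- Education -> UrbanRes <- Income
Condition 1 (no descendant of Region in the set): holds — descendants of Region are {Experience, Income, UrbanRes}; none are in {Industry}.
Condition 2 (every backdoor path blocked by {Industry}):
  P1: open — no interior node is in the conditioning set.
  P2: blocked at collider UrbanRes (neither it nor any descendant is in the conditioning set).
  P3: blocked at collider UrbanRes (neither it nor any descendant is in the conditioning set).
{Industry} does not satisfy the backdoor criterion.

No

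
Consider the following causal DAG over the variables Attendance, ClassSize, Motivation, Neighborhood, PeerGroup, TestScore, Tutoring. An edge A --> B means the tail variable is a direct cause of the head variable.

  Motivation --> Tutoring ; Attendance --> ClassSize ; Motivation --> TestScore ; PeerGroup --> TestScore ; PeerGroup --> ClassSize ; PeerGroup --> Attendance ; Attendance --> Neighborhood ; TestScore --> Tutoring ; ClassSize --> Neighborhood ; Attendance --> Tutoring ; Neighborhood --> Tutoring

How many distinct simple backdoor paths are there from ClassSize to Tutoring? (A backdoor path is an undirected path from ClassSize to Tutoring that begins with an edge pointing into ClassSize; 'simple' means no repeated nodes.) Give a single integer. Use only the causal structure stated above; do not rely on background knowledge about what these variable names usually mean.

A backdoor path from ClassSize to Tutoring is any simple undirected path whose first edge points into ClassSize (i.e. leaves ClassSize via a parent).
Parents of ClassSize: {Attendance, PeerGroup}.
Enumerating:
  P1: ClassSize <- PeerGroup -> Attendance -> Neighborhood -> Tutoring
  P2: ClassSize <- PeerGroup -> Attendance -> Tutoring
  P3: ClassSize <- PeerGroup -> TestScore <- Motivation -> Tutoring
  P4: ClassSize <- PeerGroup -> TestScore -> Tutoring
  P5: ClassSize <- Attendance <- PeerGroup -> TestScore <- Motivation -> Tutoring
  P6: ClassSize <- Attendance <- PeerGroup -> TestScore -> Tutoring
  P7: ClassSize <- Attendance -> Neighborhood -> Tutoring
  P8: ClassSize <- Attendance -> Tutoring
That exhausts the simple backdoor paths. Count: 8.

8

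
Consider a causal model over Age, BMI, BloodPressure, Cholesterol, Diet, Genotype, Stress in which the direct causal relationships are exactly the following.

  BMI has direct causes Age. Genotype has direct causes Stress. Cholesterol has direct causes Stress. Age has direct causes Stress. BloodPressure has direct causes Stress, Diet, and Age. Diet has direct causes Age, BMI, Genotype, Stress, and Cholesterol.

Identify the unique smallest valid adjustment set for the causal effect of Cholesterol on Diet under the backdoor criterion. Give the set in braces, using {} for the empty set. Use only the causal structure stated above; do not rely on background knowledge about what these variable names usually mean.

Variables eligible for adjustment (non-descendants of Cholesterol, excluding Cholesterol and Diet): {Age, BMI, Genotype, Stress}.
Backdoor paths from Cholesterol to Diet:
  P1: Cholesterol <- Stress -> Genotype -> Diet
  P2: Cholesterol <- Stress -> Age -> BMI -> Diet
  P3: Cholesterol <- Stress -> Age -> Diet
  P4: Cholesterol <- Stress -> Age -> BloodPressure <- Diet
  P5: Cholesterol <- Stress -> Diet
  P6: Cholesterol <- Stress -> BloodPressure <- Age -> BMI -> Diet
  P7: Cholesterol <- Stress -> BloodPressure <- Age -> Diet
  P8: Cholesterol <- Stress -> BloodPressure <- Diet
The empty set is not sufficient: P1 (Cholesterol <- Stress -> Genotype -> Diet) has no collider blocking it and no conditioned non-collider, so it is open.
Try {Stress}:
  P1: blocked at fork node Stress ∈ conditioning set.
  P2: blocked at fork node Stress ∈ conditioning set.
  P3: blocked at fork node Stress ∈ conditioning set.
  P4: blocked at fork node Stress ∈ conditioning set.
  P5: blocked at fork node Stress ∈ conditioning set.
  P6: blocked at fork node Stress ∈ conditioning set.
  P7: blocked at fork node Stress ∈ conditioning set.
  P8: blocked at fork node Stress ∈ conditioning set.
{Stress} contains no descendant of Cholesterol and blocks every backdoor path.
No other singleton works — e.g. {Genotype} leaves P2 open — so {Stress} is the unique smallest valid adjustment set.

{Stress}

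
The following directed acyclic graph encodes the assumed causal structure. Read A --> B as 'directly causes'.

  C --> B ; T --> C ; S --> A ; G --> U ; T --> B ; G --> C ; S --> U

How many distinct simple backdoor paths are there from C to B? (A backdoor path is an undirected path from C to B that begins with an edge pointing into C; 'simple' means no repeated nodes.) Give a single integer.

A backdoor path from C to B is any simple undirected path whose first edge points into C (i.e. leaves C via a parent).
Parents of C: {G, T}.
Enumerating:
  P1: C <- T -> B
That exhausts the simple backdoor paths. Count: 1.

1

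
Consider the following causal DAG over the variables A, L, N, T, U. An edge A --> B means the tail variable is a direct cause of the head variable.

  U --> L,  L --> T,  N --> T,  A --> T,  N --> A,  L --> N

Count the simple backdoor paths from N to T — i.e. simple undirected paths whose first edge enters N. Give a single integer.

A backdoor path from N to T is any simple undirected path whose first edge points into N (i.e. leaves N via a parent).
Parents of N: {L}.
Enumerating:
  P1: N <- L -> T
That exhausts the simple backdoor paths. Count: 1.

1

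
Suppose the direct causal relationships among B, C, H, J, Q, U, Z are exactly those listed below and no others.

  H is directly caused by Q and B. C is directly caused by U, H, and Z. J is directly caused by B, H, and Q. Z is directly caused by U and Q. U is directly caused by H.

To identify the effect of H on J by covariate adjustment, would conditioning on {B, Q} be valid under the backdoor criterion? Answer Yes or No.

Yes

Backdoor paths from H to J (paths whose first edge points into H):
  P1: H <- B -> J
  P2: H <- Q -> J
Condition 1 (no descendant of H in the set): holds — descendants of H are {C, J, U, Z}; none are in {B, Q}.
Condition 2 (every backdoor path blocked by {B, Q}):
  P1: blocked at fork node B ∈ conditioning set.
  P2: blocked at fork node Q ∈ conditioning set.
{B, Q} satisfies the backdoor criterion.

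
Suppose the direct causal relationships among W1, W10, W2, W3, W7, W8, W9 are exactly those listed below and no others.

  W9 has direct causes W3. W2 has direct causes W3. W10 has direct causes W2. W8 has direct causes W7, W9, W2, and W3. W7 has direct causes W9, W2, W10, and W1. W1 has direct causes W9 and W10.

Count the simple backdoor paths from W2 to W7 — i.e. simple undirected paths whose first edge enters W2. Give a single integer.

8

A backdoor path from W2 to W7 is any simple undirected path whose first edge points into W2 (i.e. leaves W2 via a parent).
Parents of W2: {W3}.
Enumerating:
  P1: W2 <- W3 -> W9 -> W1 <- W10 -> W7
  P2: W2 <- W3 -> W9 -> W1 -> W7
  P3: W2 <- W3 -> W9 -> W7
  P4: W2 <- W3 -> W9 -> W8 <- W7
  P5: W2 <- W3 -> W8 <- W9 -> W1 <- W10 -> W7
  P6: W2 <- W3 -> W8 <- W9 -> W1 -> W7
  P7: W2 <- W3 -> W8 <- W9 -> W7
  P8: W2 <- W3 -> W8 <- W7
That exhausts the simple backdoor paths. Count: 8.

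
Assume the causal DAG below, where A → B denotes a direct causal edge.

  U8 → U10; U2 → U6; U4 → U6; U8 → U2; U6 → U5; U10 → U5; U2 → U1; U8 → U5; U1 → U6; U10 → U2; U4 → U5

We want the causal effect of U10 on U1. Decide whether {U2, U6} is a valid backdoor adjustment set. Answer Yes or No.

No

Backdoor paths from U10 to U1 (paths whose first edge points into U10):
  P1: U10 <- U8 -> U2 -> U1
  P2: U10 <- U8 -> U2 -> U6 <- U1
  P3: U10 <- U8 -> U5 <- U4 -> U6 <- U2 -> U1
  P4: U10 <- U8 -> U5 <- U4 -> U6 <- U1
  P5: U10 <- U8 -> U5 <- U6 <- U2 -> U1
  P6: U10 <- U8 -> U5 <- U6 <- U1
Condition 1 (no descendant of U10 in the set): FAILS — U2 and U6 are descendants of U10.
Condition 2 (every backdoor path blocked by {U2, U6}):
  P1: blocked at chain node U2 ∈ conditioning set.
  P2: blocked at chain node U2 ∈ conditioning set.
  P3: blocked at collider U5 (neither it nor any descendant is in the conditioning set).
  P4: blocked at collider U5 (neither it nor any descendant is in the conditioning set).
  P5: blocked at collider U5 (neither it nor any descendant is in the conditioning set).
  P6: blocked at collider U5 (neither it nor any descendant is in the conditioning set).
{U2, U6} does not satisfy the backdoor criterion.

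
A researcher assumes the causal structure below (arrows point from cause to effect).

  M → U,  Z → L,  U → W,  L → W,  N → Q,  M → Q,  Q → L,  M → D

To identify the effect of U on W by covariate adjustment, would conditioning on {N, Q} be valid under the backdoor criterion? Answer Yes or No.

Backdoor paths from U to W (paths whose first edge points into U):
  P1: U <- M -> Q -> L -> W
Condition 1 (no descendant of U in the set): holds — descendants of U are {W}; none are in {N, Q}.
Condition 2 (every backdoor path blocked by {N, Q}):
  P1: blocked at chain node Q ∈ conditioning set.
{N, Q} satisfies the backdoor criterion.

Yes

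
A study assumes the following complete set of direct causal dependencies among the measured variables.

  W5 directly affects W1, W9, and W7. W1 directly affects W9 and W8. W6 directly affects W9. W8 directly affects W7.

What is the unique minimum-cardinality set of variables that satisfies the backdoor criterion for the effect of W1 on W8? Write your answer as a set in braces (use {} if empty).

Variables eligible for adjustment (non-descendants of W1, excluding W1 and W8): {W5, W6}.
Backdoor paths from W1 to W8:
  P1: W1 <- W5 -> W7 <- W8
Each backdoor path contains an unconditioned collider, so every path is already blocked with the empty conditioning set:
  P1: blocked at collider W7 (neither it nor any descendant is in the conditioning set).
The empty set is therefore the unique smallest valid set.

{}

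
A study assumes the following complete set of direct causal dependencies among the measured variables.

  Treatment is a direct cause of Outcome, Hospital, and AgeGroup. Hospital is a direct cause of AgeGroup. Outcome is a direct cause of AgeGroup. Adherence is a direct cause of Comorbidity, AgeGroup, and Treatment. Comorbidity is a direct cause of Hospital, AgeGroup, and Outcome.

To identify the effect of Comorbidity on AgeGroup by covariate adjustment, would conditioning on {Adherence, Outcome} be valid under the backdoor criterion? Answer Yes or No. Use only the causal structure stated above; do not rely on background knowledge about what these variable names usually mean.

Backdoor paths from Comorbidity to AgeGroup (paths whose first edge points into Comorbidity):
  P1: Comorbidity <- Adherence -> Treatment -> Outcome -> AgeGroup
  P2: Comorbidity <- Adherence -> Treatment -> Hospital -> AgeGroup
  P3: Comorbidity <- Adherence -> Treatment -> AgeGroup
  P4: Comorbidity <- Adherence -> AgeGroup
Condition 1 (no descendant of Comorbidity in the set): FAILS — Outcome is a descendant of Comorbidity.
Condition 2 (every backdoor path blocked by {Adherence, Outcome}):
  P1: blocked at fork node Adherence ∈ conditioning set.
  P2: blocked at fork node Adherence ∈ conditioning set.
  P3: blocked at fork node Adherence ∈ conditioning set.
  P4: blocked at fork node Adherence ∈ conditioning set.
{Adherence, Outcome} does not satisfy the backdoor criterion.

No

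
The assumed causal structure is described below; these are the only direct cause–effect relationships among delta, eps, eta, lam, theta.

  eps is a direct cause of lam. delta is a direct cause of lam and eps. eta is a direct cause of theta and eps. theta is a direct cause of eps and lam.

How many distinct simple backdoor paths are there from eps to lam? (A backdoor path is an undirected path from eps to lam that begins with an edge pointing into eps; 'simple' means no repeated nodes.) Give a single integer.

3

A backdoor path from eps to lam is any simple undirected path whose first edge points into eps (i.e. leaves eps via a parent).
Parents of eps: {delta, eta, theta}.
Enumerating:
  P1: eps <- eta -> theta -> lam
  P2: eps <- delta -> lam
  P3: eps <- theta -> lam
That exhausts the simple backdoor paths. Count: 3.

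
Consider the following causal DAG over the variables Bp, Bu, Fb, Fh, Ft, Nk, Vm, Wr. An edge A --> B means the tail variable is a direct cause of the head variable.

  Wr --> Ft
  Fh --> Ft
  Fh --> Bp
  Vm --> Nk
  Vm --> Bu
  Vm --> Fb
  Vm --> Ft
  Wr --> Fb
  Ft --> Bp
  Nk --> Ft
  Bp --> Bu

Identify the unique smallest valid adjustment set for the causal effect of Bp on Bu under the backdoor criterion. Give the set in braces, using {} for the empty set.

Variables eligible for adjustment (non-descendants of Bp, excluding Bp and Bu): {Fb, Fh, Ft, Nk, Vm, Wr}.
Backdoor paths from Bp to Bu:
  P1: Bp <- Fh -> Ft <- Vm -> Bu
  P2: Bp <- Fh -> Ft <- Wr -> Fb <- Vm -> Bu
  P3: Bp <- Fh -> Ft <- Nk <- Vm -> Bu
  P4: Bp <- Ft <- Vm -> Bu
  P5: Bp <- Ft <- Wr -> Fb <- Vm -> Bu
  P6: Bp <- Ft <- Nk <- Vm -> Bu
The empty set is not sufficient: P4 (Bp <- Ft <- Vm -> Bu) has no collider blocking it and no conditioned non-collider, so it is open.
Try {Vm}:
  P1: blocked at collider Ft (neither it nor any descendant is in the conditioning set).
  P2: blocked at collider Ft (neither it nor any descendant is in the conditioning set).
  P3: blocked at collider Ft (neither it nor any descendant is in the conditioning set).
  P4: blocked at fork node Vm ∈ conditioning set.
  P5: blocked at collider Fb (neither it nor any descendant is in the conditioning set).
  P6: blocked at fork node Vm ∈ conditioning set.
{Vm} contains no descendant of Bp and blocks every backdoor path.
No other singleton works — e.g. {Fh} leaves P4 open — so {Vm} is the unique smallest valid adjustment set.

{Vm}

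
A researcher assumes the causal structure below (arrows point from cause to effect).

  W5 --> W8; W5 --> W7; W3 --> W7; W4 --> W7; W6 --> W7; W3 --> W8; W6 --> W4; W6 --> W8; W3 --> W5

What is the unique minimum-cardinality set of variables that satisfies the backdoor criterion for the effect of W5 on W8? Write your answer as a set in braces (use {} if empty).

Variables eligible for adjustment (non-descendants of W5, excluding W5 and W8): {W3, W4, W6}.
Backdoor paths from W5 to W8:
  P1: W5 <- W3 -> W8
  P2: W5 <- W3 -> W7 <- W6 -> W8
  P3: W5 <- W3 -> W7 <- W4 <- W6 -> W8
The empty set is not sufficient: P1 (W5 <- W3 -> W8) has no collider blocking it and no conditioned non-collider, so it is open.
Try {W3}:
  P1: blocked at fork node W3 ∈ conditioning set.
  P2: blocked at fork node W3 ∈ conditioning set.
  P3: blocked at fork node W3 ∈ conditioning set.
{W3} contains no descendant of W5 and blocks every backdoor path.
No other singleton works — e.g. {W6} leaves P1 open — so {W3} is the unique smallest valid adjustment set.

{W3}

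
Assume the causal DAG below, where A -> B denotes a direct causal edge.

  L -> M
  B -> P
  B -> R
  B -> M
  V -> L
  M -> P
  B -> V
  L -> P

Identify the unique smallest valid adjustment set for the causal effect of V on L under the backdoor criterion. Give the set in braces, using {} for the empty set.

{}

Variables eligible for adjustment (non-descendants of V, excluding V and L): {B, R}.
Backdoor paths from V to L:
  P1: V <- B -> M <- L
  P2: V <- B -> M -> P <- L
  P3: V <- B -> P <- L
  P4: V <- B -> P <- M <- L
Each backdoor path contains an unconditioned collider, so every path is already blocked with the empty conditioning set:
  P1: blocked at collider M (neither it nor any descendant is in the conditioning set).
  P2: blocked at collider P (neither it nor any descendant is in the conditioning set).
  P3: blocked at collider P (neither it nor any descendant is in the conditioning set).
  P4: blocked at collider P (neither it nor any descendant is in the conditioning set).
The empty set is therefore the unique smallest valid set.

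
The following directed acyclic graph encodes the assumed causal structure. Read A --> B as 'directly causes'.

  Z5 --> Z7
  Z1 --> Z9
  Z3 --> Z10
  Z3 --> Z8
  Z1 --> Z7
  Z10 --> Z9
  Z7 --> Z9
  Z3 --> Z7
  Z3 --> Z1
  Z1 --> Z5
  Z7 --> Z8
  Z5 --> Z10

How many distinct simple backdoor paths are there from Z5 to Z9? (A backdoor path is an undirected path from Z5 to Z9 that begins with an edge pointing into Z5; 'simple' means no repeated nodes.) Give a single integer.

7

A backdoor path from Z5 to Z9 is any simple undirected path whose first edge points into Z5 (i.e. leaves Z5 via a parent).
Parents of Z5: {Z1}.
Enumerating:
  P1: Z5 <- Z1 <- Z3 -> Z10 -> Z9
  P2: Z5 <- Z1 <- Z3 -> Z7 -> Z9
  P3: Z5 <- Z1 <- Z3 -> Z8 <- Z7 -> Z9
  P4: Z5 <- Z1 -> Z7 <- Z3 -> Z10 -> Z9
  P5: Z5 <- Z1 -> Z7 -> Z9
  P6: Z5 <- Z1 -> Z7 -> Z8 <- Z3 -> Z10 -> Z9
  P7: Z5 <- Z1 -> Z9
That exhausts the simple backdoor paths. Count: 7.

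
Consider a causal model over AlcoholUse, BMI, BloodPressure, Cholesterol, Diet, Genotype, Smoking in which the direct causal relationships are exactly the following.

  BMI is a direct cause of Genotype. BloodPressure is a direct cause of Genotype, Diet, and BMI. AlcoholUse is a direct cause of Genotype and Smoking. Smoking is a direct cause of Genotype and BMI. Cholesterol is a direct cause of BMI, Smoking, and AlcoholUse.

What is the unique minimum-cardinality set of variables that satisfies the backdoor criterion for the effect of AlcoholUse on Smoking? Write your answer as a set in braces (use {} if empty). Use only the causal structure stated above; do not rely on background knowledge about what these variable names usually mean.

{Cholesterol}

Variables eligible for adjustment (non-descendants of AlcoholUse, excluding AlcoholUse and Smoking): {BloodPressure, Cholesterol, Diet}.
Backdoor paths from AlcoholUse to Smoking:
  P1: AlcoholUse <- Cholesterol -> Smoking
  P2: AlcoholUse <- Cholesterol -> BMI <- BloodPressure -> Genotype <- Smoking
  P3: AlcoholUse <- Cholesterol -> BMI <- Smoking
  P4: AlcoholUse <- Cholesterol -> BMI -> Genotype <- Smoking
The empty set is not sufficient: P1 (AlcoholUse <- Cholesterol -> Smoking) has no collider blocking it and no conditioned non-collider, so it is open.
Try {Cholesterol}:
  P1: blocked at fork node Cholesterol ∈ conditioning set.
  P2: blocked at fork node Cholesterol ∈ conditioning set.
  P3: blocked at fork node Cholesterol ∈ conditioning set.
  P4: blocked at fork node Cholesterol ∈ conditioning set.
{Cholesterol} contains no descendant of AlcoholUse and blocks every backdoor path.
No other singleton works — e.g. {BloodPressure} leaves P1 open — so {Cholesterol} is the unique smallest valid adjustment set.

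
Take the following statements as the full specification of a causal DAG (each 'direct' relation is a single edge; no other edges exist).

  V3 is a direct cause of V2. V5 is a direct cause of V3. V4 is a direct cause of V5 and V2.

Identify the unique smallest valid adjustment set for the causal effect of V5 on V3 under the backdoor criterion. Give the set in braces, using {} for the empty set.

Variables eligible for adjustment (non-descendants of V5, excluding V5 and V3): {V4}.
Backdoor paths from V5 to V3:
  P1: V5 <- V4 -> V2 <- V3
Each backdoor path contains an unconditioned collider, so every path is already blocked with the empty conditioning set:
  P1: blocked at collider V2 (neither it nor any descendant is in the conditioning set).
The empty set is therefore the unique smallest valid set.

{}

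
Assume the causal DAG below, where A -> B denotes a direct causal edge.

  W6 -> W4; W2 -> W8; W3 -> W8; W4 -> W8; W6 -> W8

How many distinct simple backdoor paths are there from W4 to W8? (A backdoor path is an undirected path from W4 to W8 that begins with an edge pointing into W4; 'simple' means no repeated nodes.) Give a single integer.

1

A backdoor path from W4 to W8 is any simple undirected path whose first edge points into W4 (i.e. leaves W4 via a parent).
Parents of W4: {W6}.
Enumerating:
  P1: W4 <- W6 -> W8
That exhausts the simple backdoor paths. Count: 1.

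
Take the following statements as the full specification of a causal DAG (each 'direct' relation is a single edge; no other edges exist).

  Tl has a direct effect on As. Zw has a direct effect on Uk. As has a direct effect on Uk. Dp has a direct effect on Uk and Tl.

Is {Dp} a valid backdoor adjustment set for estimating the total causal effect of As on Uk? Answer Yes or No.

Yes

Backdoor paths from As to Uk (paths whose first edge points into As):
  P1: As <- Tl <- Dp -> Uk
Condition 1 (no descendant of As in the set): holds — descendants of As are {Uk}; none are in {Dp}.
Condition 2 (every backdoor path blocked by {Dp}):
  P1: blocked at fork node Dp ∈ conditioning set.
{Dp} satisfies the backdoor criterion.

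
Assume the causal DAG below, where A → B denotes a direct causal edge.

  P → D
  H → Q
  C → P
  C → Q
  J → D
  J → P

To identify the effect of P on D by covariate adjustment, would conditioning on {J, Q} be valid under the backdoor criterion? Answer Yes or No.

Yes

Backdoor paths from P to D (paths whose first edge points into P):
  P1: P <- J -> D
Condition 1 (no descendant of P in the set): holds — descendants of P are {D}; none are in {J, Q}.
Condition 2 (every backdoor path blocked by {J, Q}):
  P1: blocked at fork node J ∈ conditioning set.
{J, Q} satisfies the backdoor criterion.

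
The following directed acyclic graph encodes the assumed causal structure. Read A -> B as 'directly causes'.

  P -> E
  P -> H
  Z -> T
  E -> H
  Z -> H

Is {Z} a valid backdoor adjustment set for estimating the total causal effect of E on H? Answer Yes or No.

No

Backdoor paths from E to H (paths whose first edge points into E):
  P1: E <- P -> H
Condition 1 (no descendant of E in the set): holds — descendants of E are {H}; none are in {Z}.
Condition 2 (every backdoor path blocked by {Z}):
  P1: open — no interior node is in the conditioning set.
{Z} does not satisfy the backdoor criterion.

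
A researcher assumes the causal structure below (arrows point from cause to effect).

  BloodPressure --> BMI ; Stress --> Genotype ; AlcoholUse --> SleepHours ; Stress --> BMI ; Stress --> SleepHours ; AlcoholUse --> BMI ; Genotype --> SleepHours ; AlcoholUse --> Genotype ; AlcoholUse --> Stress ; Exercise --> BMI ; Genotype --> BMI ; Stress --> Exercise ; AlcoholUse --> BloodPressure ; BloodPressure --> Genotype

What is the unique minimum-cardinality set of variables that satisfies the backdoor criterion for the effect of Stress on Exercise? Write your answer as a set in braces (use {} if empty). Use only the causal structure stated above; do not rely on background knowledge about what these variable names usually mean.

Variables eligible for adjustment (non-descendants of Stress, excluding Stress and Exercise): {AlcoholUse, BloodPressure}.
Backdoor paths from Stress to Exercise:
  P1: Stress <- AlcoholUse -> BloodPressure -> Genotype -> BMI <- Exercise
  P2: Stress <- AlcoholUse -> BloodPressure -> BMI <- Exercise
  P3: Stress <- AlcoholUse -> Genotype <- BloodPressure -> BMI <- Exercise
  P4: Stress <- AlcoholUse -> Genotype -> BMI <- Exercise
  P5: Stress <- AlcoholUse -> BMI <- Exercise
  P6: Stress <- AlcoholUse -> SleepHours <- Genotype <- BloodPressure -> BMI <- Exercise
  P7: Stress <- AlcoholUse -> SleepHours <- Genotype -> BMI <- Exercise
Each backdoor path contains an unconditioned collider, so every path is already blocked with the empty conditioning set:
  P1: blocked at collider BMI (neither it nor any descendant is in the conditioning set).
  P2: blocked at collider BMI (neither it nor any descendant is in the conditioning set).
  P3: blocked at collider Genotype (neither it nor any descendant is in the conditioning set).
  P4: blocked at collider BMI (neither it nor any descendant is in the conditioning set).
  P5: blocked at collider BMI (neither it nor any descendant is in the conditioning set).
  P6: blocked at collider SleepHours (neither it nor any descendant is in the conditioning set).
  P7: blocked at collider SleepHours (neither it nor any descendant is in the conditioning set).
The empty set is therefore the unique smallest valid set.

{}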